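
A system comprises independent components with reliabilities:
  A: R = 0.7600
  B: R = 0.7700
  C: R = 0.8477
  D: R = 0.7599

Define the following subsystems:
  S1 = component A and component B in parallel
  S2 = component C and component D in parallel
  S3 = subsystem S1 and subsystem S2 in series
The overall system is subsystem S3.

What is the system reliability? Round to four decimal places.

0.9103

Parallel (A and B): 1 − (1 − 0.760000)(1 − 0.770000) = 0.944800
Parallel (C and D): 1 − (1 − 0.847700)(1 − 0.759900) = 0.963433
Series ([0.944800] and [0.963433]): 0.944800 × 0.963433 = 0.9103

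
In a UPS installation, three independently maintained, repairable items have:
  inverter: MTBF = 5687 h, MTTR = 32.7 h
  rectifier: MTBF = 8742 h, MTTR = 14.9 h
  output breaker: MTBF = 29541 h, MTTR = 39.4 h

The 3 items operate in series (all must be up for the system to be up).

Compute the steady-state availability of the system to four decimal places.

A(inverter) = MTBF/(MTBF+MTTR) = 5687/(5687+32.7) = 0.994283
A(rectifier) = MTBF/(MTBF+MTTR) = 8742/(8742+14.9) = 0.998298
A(output breaker) = MTBF/(MTBF+MTTR) = 29541/(29541+39.4) = 0.998668
Series availability: 0.994283 × 0.998298 × 0.998668 = 0.9913

0.9913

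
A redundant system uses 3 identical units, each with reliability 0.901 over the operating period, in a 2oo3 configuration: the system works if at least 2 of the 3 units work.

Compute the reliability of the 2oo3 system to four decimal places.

0.9725

R = Σ_{i=2}^{3} C(3,i) p^i (1−p)^{3−i} with p = 0.901
C(3,2)·0.901^2·0.099^1 = 0.241105
C(3,3)·0.901^3·0.099^0 = 0.731433
Sum = 0.9725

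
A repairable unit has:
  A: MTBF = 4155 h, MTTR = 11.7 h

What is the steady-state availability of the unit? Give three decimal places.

0.997

A(A) = MTBF/(MTBF+MTTR) = 4155/(4155+11.7) = 0.997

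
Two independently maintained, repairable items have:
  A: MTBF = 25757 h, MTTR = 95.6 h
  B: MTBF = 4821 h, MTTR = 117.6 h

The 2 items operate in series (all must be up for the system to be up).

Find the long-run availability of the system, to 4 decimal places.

0.9726

A(A) = MTBF/(MTBF+MTTR) = 25757/(25757+95.6) = 0.996302
A(B) = MTBF/(MTBF+MTTR) = 4821/(4821+117.6) = 0.976188
Series availability: 0.996302 × 0.976188 = 0.9726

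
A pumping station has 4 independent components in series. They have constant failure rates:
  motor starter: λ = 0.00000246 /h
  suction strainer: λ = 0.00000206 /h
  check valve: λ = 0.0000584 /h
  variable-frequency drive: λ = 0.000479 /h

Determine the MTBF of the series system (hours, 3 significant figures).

Series of exponential components: λ_sys = Σ λ_i
λ_sys = 0.00000246 + 0.00000206 + 0.0000584 + 0.000479 = 5.4192e-04 /h
MTBF = 1 / λ_sys = 1850 h

1850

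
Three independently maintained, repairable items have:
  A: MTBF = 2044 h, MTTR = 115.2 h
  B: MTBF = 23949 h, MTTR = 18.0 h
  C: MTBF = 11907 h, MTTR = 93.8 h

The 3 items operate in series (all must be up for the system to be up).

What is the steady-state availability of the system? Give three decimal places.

A(A) = MTBF/(MTBF+MTTR) = 2044/(2044+115.2) = 0.946647
A(B) = MTBF/(MTBF+MTTR) = 23949/(23949+18.0) = 0.999249
A(C) = MTBF/(MTBF+MTTR) = 11907/(11907+93.8) = 0.992184
Series availability: 0.946647 × 0.999249 × 0.992184 = 0.939

0.939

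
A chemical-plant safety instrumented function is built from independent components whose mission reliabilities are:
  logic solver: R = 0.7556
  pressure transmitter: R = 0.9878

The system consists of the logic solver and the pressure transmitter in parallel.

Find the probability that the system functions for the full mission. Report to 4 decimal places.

0.9970

Parallel (logic solver and pressure transmitter): 1 − (1 − 0.755600)(1 − 0.987800) = 0.9970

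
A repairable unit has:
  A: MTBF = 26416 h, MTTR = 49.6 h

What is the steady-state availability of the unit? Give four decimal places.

A(A) = MTBF/(MTBF+MTTR) = 26416/(26416+49.6) = 0.9981

0.9981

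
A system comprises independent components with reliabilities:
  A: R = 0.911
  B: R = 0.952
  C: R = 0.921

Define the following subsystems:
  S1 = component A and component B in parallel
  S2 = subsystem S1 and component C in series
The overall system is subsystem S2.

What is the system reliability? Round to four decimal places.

Parallel (A and B): 1 − (1 − 0.911000)(1 − 0.952000) = 0.995728
Series ([0.995728] and C): 0.995728 × 0.921000 = 0.9171

0.9171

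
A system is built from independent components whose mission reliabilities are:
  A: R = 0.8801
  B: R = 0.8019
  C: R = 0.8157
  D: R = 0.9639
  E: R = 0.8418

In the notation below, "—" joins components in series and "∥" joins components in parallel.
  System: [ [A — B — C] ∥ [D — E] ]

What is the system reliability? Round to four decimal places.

0.9200

Series (A, B, and C): 0.880100 × 0.801900 × 0.815700 = 0.575682
Series (D and E): 0.963900 × 0.841800 = 0.811411
Parallel ([0.575682] and [0.811411]): 1 − (1 − 0.575682)(1 − 0.811411) = 0.9200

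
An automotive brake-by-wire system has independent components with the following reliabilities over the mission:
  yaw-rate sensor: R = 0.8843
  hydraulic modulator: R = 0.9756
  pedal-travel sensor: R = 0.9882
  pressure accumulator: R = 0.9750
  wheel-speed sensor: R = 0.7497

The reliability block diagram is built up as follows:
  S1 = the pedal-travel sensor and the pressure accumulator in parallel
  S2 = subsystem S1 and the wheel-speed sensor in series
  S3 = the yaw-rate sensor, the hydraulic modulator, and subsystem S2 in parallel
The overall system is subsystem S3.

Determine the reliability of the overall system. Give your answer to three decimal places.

0.999

Parallel (pedal-travel sensor and pressure accumulator): 1 − (1 − 0.98820)(1 − 0.97500) = 0.99971
Series ([0.99971] and wheel-speed sensor): 0.99971 × 0.74970 = 0.74948
Parallel (yaw-rate sensor, hydraulic modulator, and [0.74948]): 1 − (1 − 0.88430)(1 − 0.97560)(1 − 0.74948) = 0.999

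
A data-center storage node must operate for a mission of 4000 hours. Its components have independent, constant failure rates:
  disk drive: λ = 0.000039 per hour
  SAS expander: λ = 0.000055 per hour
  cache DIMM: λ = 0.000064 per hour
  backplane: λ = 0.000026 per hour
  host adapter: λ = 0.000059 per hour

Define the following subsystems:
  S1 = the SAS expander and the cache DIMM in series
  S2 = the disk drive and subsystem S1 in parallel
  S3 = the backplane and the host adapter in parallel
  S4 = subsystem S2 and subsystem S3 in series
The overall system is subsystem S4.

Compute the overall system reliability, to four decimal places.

0.9257

R(disk drive) = exp(−0.000039 × 4000) = 0.855559
R(SAS expander) = exp(−0.000055 × 4000) = 0.802519
R(cache DIMM) = exp(−0.000064 × 4000) = 0.774142
R(backplane) = exp(−0.000026 × 4000) = 0.901225
R(host adapter) = exp(−0.000059 × 4000) = 0.789781
Series (SAS expander and cache DIMM): 0.802519 × 0.774142 = 0.621264
Parallel (disk drive and [0.621264]): 1 − (1 − 0.855559)(1 − 0.621264) = 0.945295
Parallel (backplane and host adapter): 1 − (1 − 0.901225)(1 − 0.789781) = 0.979236
Series ([0.945295] and [0.979236]): 0.945295 × 0.979236 = 0.9257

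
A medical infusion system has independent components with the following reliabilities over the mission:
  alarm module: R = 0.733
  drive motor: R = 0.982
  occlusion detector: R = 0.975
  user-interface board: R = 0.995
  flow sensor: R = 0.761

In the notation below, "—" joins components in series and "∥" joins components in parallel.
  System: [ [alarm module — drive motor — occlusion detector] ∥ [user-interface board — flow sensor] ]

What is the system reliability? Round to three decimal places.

0.928

Series (alarm module, drive motor, and occlusion detector): 0.73300 × 0.98200 × 0.97500 = 0.70181
Series (user-interface board and flow sensor): 0.99500 × 0.76100 = 0.75720
Parallel ([0.70181] and [0.75720]): 1 − (1 − 0.70181)(1 − 0.75720) = 0.928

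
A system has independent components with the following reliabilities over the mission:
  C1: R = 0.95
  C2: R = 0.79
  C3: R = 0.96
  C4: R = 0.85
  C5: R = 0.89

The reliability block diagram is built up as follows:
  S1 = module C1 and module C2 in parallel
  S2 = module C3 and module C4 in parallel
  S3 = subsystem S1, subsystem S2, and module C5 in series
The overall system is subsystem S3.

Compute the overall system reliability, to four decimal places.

0.8754

Parallel (C1 and C2): 1 − (1 − 0.950000)(1 − 0.790000) = 0.989500
Parallel (C3 and C4): 1 − (1 − 0.960000)(1 − 0.850000) = 0.994000
Series ([0.989500], [0.994000], and C5): 0.989500 × 0.994000 × 0.890000 = 0.8754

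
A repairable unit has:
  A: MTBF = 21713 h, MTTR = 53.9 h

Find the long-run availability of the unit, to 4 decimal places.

A(A) = MTBF/(MTBF+MTTR) = 21713/(21713+53.9) = 0.9975

0.9975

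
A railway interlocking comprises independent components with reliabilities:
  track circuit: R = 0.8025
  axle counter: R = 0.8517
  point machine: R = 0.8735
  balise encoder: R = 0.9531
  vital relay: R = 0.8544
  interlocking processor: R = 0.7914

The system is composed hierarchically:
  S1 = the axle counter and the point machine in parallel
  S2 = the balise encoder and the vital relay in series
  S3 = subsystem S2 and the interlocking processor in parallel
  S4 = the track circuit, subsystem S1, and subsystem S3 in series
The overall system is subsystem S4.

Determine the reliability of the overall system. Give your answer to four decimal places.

Parallel (axle counter and point machine): 1 − (1 − 0.851700)(1 − 0.873500) = 0.981240
Series (balise encoder and vital relay): 0.953100 × 0.854400 = 0.814329
Parallel ([0.814329] and interlocking processor): 1 − (1 − 0.814329)(1 − 0.791400) = 0.961269
Series (track circuit, [0.981240], and [0.961269]): 0.802500 × 0.981240 × 0.961269 = 0.7569

0.7569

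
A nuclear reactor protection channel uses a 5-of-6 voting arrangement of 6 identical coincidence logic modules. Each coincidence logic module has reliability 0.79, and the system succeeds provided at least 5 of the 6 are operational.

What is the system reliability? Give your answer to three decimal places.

0.631

R = Σ_{i=5}^{6} C(6,i) p^i (1−p)^{6−i} with p = 0.79
C(6,5)·0.79^5·0.21^1 = 0.38771
C(6,6)·0.79^6·0.21^0 = 0.24309
Sum = 0.631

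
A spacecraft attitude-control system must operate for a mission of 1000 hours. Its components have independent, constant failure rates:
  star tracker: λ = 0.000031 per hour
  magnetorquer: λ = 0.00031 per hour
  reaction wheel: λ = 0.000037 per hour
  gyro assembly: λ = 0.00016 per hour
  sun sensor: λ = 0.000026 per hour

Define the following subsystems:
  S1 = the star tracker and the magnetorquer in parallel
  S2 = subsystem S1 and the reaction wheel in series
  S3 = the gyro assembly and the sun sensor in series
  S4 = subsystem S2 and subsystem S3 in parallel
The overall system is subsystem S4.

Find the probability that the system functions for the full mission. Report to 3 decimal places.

0.993

R(star tracker) = exp(−0.000031 × 1000) = 0.96948
R(magnetorquer) = exp(−0.00031 × 1000) = 0.73345
R(reaction wheel) = exp(−0.000037 × 1000) = 0.96368
R(gyro assembly) = exp(−0.00016 × 1000) = 0.85214
R(sun sensor) = exp(−0.000026 × 1000) = 0.97434
Parallel (star tracker and magnetorquer): 1 − (1 − 0.96948)(1 − 0.73345) = 0.99186
Series ([0.99186] and reaction wheel): 0.99186 × 0.96368 = 0.95584
Series (gyro assembly and sun sensor): 0.85214 × 0.97434 = 0.83027
Parallel ([0.95584] and [0.83027]): 1 − (1 − 0.95584)(1 − 0.83027) = 0.993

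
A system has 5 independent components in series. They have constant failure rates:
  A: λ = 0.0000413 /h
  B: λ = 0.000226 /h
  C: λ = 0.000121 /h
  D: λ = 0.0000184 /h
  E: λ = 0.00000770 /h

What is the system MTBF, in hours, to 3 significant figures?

Series of exponential components: λ_sys = Σ λ_i
λ_sys = 0.0000413 + 0.000226 + 0.000121 + 0.0000184 + 0.00000770 = 4.1440e-04 /h
MTBF = 1 / λ_sys = 2410 h

2410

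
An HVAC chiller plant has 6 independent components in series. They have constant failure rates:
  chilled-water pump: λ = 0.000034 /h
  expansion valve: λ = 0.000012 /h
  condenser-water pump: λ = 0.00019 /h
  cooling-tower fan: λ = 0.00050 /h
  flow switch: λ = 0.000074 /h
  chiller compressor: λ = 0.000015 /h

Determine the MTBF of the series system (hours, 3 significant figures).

Series of exponential components: λ_sys = Σ λ_i
λ_sys = 0.000034 + 0.000012 + 0.00019 + 0.00050 + 0.000074 + 0.000015 = 8.2500e-04 /h
MTBF = 1 / λ_sys = 1210 h

1210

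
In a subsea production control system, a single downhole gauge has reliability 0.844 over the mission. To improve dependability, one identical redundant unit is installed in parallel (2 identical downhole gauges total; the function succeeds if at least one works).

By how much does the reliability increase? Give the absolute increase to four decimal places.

R_before = 0.844
R_after = 1 − (1 − 0.844)^2 = 0.9757
ΔR = 0.9757 − 0.844 = 0.1317

0.1317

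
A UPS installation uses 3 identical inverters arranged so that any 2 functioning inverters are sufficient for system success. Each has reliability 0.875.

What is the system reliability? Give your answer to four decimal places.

R = Σ_{i=2}^{3} C(3,i) p^i (1−p)^{3−i} with p = 0.875
C(3,2)·0.875^2·0.125^1 = 0.287109
C(3,3)·0.875^3·0.125^0 = 0.669922
Sum = 0.9570

0.9570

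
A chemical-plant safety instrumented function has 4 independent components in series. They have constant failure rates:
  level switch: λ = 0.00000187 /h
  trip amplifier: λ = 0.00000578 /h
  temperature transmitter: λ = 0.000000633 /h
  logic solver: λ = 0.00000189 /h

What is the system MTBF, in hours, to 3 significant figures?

Series of exponential components: λ_sys = Σ λ_i
λ_sys = 0.00000187 + 0.00000578 + 0.000000633 + 0.00000189 = 1.0173e-05 /h
MTBF = 1 / λ_sys = 98300 h

98300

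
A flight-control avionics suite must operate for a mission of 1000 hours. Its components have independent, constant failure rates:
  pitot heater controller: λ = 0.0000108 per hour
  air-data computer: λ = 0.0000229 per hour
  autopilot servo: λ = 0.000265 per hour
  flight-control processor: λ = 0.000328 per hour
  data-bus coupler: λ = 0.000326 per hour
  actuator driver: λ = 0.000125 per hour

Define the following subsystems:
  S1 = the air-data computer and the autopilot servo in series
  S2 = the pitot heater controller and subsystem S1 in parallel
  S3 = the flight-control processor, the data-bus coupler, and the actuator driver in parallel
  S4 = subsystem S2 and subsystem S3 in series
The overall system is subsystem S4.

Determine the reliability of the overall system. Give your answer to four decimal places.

R(pitot heater controller) = exp(−0.0000108 × 1000) = 0.989258
R(air-data computer) = exp(−0.0000229 × 1000) = 0.977360
R(autopilot servo) = exp(−0.000265 × 1000) = 0.767206
R(flight-control processor) = exp(−0.000328 × 1000) = 0.720363
R(data-bus coupler) = exp(−0.000326 × 1000) = 0.721805
R(actuator driver) = exp(−0.000125 × 1000) = 0.882497
Series (air-data computer and autopilot servo): 0.977360 × 0.767206 = 0.749836
Parallel (pitot heater controller and [0.749836]): 1 − (1 − 0.989258)(1 − 0.749836) = 0.997313
Parallel (flight-control processor, data-bus coupler, and actuator driver): 1 − (1 − 0.720363)(1 − 0.721805)(1 − 0.882497) = 0.990859
Series ([0.997313] and [0.990859]): 0.997313 × 0.990859 = 0.9882

0.9882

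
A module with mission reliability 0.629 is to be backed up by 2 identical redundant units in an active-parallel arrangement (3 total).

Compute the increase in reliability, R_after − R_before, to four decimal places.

0.3199

R_before = 0.629
R_after = 1 − (1 − 0.629)^3 = 0.9489
ΔR = 0.9489 − 0.629 = 0.3199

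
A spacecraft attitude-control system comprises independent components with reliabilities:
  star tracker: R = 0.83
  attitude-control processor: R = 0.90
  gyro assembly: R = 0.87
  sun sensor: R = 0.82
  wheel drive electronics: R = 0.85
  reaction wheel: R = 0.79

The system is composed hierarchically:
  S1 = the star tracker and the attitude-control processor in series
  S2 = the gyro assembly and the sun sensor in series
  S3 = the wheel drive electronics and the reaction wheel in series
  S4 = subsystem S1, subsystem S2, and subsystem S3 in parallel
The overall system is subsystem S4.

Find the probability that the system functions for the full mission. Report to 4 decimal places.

Series (star tracker and attitude-control processor): 0.830000 × 0.900000 = 0.747000
Series (gyro assembly and sun sensor): 0.870000 × 0.820000 = 0.713400
Series (wheel drive electronics and reaction wheel): 0.850000 × 0.790000 = 0.671500
Parallel ([0.747000], [0.713400], and [0.671500]): 1 − (1 − 0.747000)(1 − 0.713400)(1 − 0.671500) = 0.9762

0.9762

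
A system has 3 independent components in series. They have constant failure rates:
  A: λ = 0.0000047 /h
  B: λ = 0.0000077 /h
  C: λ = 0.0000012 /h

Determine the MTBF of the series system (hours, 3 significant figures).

73500

Series of exponential components: λ_sys = Σ λ_i
λ_sys = 0.0000047 + 0.0000077 + 0.0000012 = 1.3600e-05 /h
MTBF = 1 / λ_sys = 73500 h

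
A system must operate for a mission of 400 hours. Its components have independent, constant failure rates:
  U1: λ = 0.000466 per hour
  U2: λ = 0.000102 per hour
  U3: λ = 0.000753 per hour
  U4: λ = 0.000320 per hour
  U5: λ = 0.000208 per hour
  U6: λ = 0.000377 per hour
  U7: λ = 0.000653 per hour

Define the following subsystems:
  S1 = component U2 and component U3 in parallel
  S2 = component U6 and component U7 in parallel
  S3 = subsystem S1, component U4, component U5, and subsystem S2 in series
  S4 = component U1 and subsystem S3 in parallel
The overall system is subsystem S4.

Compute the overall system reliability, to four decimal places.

R(U1) = exp(−0.000466 × 400) = 0.829942
R(U2) = exp(−0.000102 × 400) = 0.960021
R(U3) = exp(−0.000753 × 400) = 0.739930
R(U4) = exp(−0.000320 × 400) = 0.879853
R(U5) = exp(−0.000208 × 400) = 0.920167
R(U6) = exp(−0.000377 × 400) = 0.860020
R(U7) = exp(−0.000653 × 400) = 0.770127
Parallel (U2 and U3): 1 − (1 − 0.960021)(1 − 0.739930) = 0.989603
Parallel (U6 and U7): 1 − (1 − 0.860020)(1 − 0.770127) = 0.967822
Series ([0.989603], U4, U5, and [0.967822]): 0.989603 × 0.879853 × 0.920167 × 0.967822 = 0.775413
Parallel (U1 and [0.775413]): 1 − (1 − 0.829942)(1 − 0.775413) = 0.9618

0.9618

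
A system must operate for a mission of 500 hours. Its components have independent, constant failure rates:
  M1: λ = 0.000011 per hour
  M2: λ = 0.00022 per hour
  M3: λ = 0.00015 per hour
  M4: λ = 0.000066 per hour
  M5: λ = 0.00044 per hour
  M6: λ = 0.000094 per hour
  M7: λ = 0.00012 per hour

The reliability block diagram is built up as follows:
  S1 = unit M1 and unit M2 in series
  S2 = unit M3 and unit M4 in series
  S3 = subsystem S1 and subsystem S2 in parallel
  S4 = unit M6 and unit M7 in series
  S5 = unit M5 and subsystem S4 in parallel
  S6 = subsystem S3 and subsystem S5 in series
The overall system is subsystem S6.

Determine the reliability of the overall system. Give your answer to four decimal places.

R(M1) = exp(−0.000011 × 500) = 0.994515
R(M2) = exp(−0.00022 × 500) = 0.895834
R(M3) = exp(−0.00015 × 500) = 0.927743
R(M4) = exp(−0.000066 × 500) = 0.967539
R(M5) = exp(−0.00044 × 500) = 0.802519
R(M6) = exp(−0.000094 × 500) = 0.954087
R(M7) = exp(−0.00012 × 500) = 0.941765
Series (M1 and M2): 0.994515 × 0.895834 = 0.890920
Series (M3 and M4): 0.927743 × 0.967539 = 0.897628
Parallel ([0.890920] and [0.897628]): 1 − (1 − 0.890920)(1 − 0.897628) = 0.988833
Series (M6 and M7): 0.954087 × 0.941765 = 0.898526
Parallel (M5 and [0.898526]): 1 − (1 − 0.802519)(1 − 0.898526) = 0.979961
Series ([0.988833] and [0.979961]): 0.988833 × 0.979961 = 0.9690

0.9690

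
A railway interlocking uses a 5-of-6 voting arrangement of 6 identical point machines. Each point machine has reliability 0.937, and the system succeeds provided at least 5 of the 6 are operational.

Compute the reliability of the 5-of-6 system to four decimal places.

R = Σ_{i=5}^{6} C(6,i) p^i (1−p)^{6−i} with p = 0.937
C(6,5)·0.937^5·0.063^1 = 0.273017
C(6,6)·0.937^6·0.063^0 = 0.676764
Sum = 0.9498

0.9498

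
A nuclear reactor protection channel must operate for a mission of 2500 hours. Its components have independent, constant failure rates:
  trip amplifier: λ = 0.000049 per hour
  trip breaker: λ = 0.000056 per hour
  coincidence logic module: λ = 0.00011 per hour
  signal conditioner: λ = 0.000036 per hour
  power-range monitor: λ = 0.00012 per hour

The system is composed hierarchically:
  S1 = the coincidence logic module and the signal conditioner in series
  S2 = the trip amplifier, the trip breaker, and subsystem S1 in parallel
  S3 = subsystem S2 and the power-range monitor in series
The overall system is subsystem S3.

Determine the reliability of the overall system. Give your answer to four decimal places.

R(trip amplifier) = exp(−0.000049 × 2500) = 0.884706
R(trip breaker) = exp(−0.000056 × 2500) = 0.869358
R(coincidence logic module) = exp(−0.00011 × 2500) = 0.759572
R(signal conditioner) = exp(−0.000036 × 2500) = 0.913931
R(power-range monitor) = exp(−0.00012 × 2500) = 0.740818
Series (coincidence logic module and signal conditioner): 0.759572 × 0.913931 = 0.694196
Parallel (trip amplifier, trip breaker, and [0.694196]): 1 − (1 − 0.884706)(1 − 0.869358)(1 − 0.694196) = 0.995394
Series ([0.995394] and power-range monitor): 0.995394 × 0.740818 = 0.7374

0.7374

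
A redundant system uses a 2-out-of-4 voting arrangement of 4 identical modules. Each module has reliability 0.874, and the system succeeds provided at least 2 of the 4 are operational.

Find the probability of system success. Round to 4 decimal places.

R = Σ_{i=2}^{4} C(4,i) p^i (1−p)^{4−i} with p = 0.874
C(4,2)·0.874^2·0.126^2 = 0.072764
C(4,3)·0.874^3·0.126^1 = 0.336484
C(4,4)·0.874^4·0.126^0 = 0.583507
Sum = 0.9928

0.9928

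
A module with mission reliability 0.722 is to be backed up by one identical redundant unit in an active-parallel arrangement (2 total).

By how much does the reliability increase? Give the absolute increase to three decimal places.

0.201

R_before = 0.722
R_after = 1 − (1 − 0.722)^2 = 0.923
ΔR = 0.923 − 0.722 = 0.201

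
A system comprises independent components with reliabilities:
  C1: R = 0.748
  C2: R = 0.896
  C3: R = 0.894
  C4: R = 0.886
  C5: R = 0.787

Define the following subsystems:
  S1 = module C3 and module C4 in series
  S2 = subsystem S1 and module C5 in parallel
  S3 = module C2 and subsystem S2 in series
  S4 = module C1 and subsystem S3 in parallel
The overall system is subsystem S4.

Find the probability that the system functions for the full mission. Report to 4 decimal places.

Series (C3 and C4): 0.894000 × 0.886000 = 0.792084
Parallel ([0.792084] and C5): 1 − (1 − 0.792084)(1 − 0.787000) = 0.955714
Series (C2 and [0.955714]): 0.896000 × 0.955714 = 0.856320
Parallel (C1 and [0.856320]): 1 − (1 − 0.748000)(1 − 0.856320) = 0.9638

0.9638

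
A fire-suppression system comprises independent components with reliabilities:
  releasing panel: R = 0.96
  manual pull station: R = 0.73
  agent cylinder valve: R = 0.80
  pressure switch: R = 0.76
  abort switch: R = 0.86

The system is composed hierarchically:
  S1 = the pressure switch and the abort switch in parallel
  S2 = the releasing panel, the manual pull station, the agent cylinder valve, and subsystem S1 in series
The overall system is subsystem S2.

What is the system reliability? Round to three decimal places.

Parallel (pressure switch and abort switch): 1 − (1 − 0.76000)(1 − 0.86000) = 0.96640
Series (releasing panel, manual pull station, agent cylinder valve, and [0.96640]): 0.96000 × 0.73000 × 0.80000 × 0.96640 = 0.542

0.542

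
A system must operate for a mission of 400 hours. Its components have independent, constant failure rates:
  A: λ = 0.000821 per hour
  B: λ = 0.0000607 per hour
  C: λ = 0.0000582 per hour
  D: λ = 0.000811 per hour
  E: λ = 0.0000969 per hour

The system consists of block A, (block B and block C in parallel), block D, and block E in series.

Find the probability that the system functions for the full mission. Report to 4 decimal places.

0.5005

R(A) = exp(−0.000821 × 400) = 0.720075
R(B) = exp(−0.0000607 × 400) = 0.976012
R(C) = exp(−0.0000582 × 400) = 0.976989
R(D) = exp(−0.000811 × 400) = 0.722961
R(E) = exp(−0.0000969 × 400) = 0.961982
Parallel (B and C): 1 − (1 − 0.976012)(1 − 0.976989) = 0.999448
Series (A, [0.999448], D, and E): 0.720075 × 0.999448 × 0.722961 × 0.961982 = 0.5005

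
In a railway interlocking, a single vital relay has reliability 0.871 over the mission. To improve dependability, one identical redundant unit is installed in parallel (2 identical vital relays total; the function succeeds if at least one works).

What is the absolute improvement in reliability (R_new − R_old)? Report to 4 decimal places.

0.1124

R_before = 0.871
R_after = 1 − (1 − 0.871)^2 = 0.9834
ΔR = 0.9834 − 0.871 = 0.1124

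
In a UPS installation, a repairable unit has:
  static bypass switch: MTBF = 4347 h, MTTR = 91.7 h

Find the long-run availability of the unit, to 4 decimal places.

A(static bypass switch) = MTBF/(MTBF+MTTR) = 4347/(4347+91.7) = 0.9793

0.9793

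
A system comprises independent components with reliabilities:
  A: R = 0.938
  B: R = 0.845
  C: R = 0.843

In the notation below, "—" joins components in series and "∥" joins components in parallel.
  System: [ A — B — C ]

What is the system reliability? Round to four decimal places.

Series (A, B, and C): 0.938000 × 0.845000 × 0.843000 = 0.6682

0.6682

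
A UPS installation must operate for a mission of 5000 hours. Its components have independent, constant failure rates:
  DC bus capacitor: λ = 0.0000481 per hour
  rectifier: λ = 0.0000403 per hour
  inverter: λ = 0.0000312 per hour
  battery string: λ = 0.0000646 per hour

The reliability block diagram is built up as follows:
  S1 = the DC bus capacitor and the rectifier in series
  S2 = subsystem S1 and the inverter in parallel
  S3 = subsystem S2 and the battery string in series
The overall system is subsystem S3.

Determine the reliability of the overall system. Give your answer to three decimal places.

0.687

R(DC bus capacitor) = exp(−0.0000481 × 5000) = 0.78623
R(rectifier) = exp(−0.0000403 × 5000) = 0.81750
R(inverter) = exp(−0.0000312 × 5000) = 0.85556
R(battery string) = exp(−0.0000646 × 5000) = 0.72397
Series (DC bus capacitor and rectifier): 0.78623 × 0.81750 = 0.64274
Parallel ([0.64274] and inverter): 1 − (1 − 0.64274)(1 − 0.85556) = 0.94840
Series ([0.94840] and battery string): 0.94840 × 0.72397 = 0.687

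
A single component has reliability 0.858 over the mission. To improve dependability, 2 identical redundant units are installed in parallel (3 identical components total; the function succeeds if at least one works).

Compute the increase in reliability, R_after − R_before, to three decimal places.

R_before = 0.858
R_after = 1 − (1 − 0.858)^3 = 0.997
ΔR = 0.997 − 0.858 = 0.139

0.139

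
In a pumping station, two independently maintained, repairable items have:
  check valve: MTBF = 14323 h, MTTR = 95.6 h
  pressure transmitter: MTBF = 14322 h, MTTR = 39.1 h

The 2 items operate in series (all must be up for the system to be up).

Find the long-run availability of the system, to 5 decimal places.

A(check valve) = MTBF/(MTBF+MTTR) = 14323/(14323+95.6) = 0.993370
A(pressure transmitter) = MTBF/(MTBF+MTTR) = 14322/(14322+39.1) = 0.997277
Series availability: 0.993370 × 0.997277 = 0.99067

0.99067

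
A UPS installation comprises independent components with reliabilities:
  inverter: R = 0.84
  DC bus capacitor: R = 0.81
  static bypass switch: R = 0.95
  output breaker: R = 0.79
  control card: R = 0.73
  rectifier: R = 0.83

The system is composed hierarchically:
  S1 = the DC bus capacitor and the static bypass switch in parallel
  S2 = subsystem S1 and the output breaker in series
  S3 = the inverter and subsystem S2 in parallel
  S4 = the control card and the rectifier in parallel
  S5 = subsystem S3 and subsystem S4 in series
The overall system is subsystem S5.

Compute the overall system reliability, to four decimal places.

0.9209

Parallel (DC bus capacitor and static bypass switch): 1 − (1 − 0.810000)(1 − 0.950000) = 0.990500
Series ([0.990500] and output breaker): 0.990500 × 0.790000 = 0.782495
Parallel (inverter and [0.782495]): 1 − (1 − 0.840000)(1 − 0.782495) = 0.965199
Parallel (control card and rectifier): 1 − (1 − 0.730000)(1 − 0.830000) = 0.954100
Series ([0.965199] and [0.954100]): 0.965199 × 0.954100 = 0.9209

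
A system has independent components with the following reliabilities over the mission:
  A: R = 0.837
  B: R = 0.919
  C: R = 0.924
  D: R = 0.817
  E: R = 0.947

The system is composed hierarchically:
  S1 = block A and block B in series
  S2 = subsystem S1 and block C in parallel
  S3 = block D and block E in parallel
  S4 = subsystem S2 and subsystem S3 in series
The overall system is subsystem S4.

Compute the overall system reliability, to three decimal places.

Series (A and B): 0.83700 × 0.91900 = 0.76920
Parallel ([0.76920] and C): 1 − (1 − 0.76920)(1 − 0.92400) = 0.98246
Parallel (D and E): 1 − (1 − 0.81700)(1 − 0.94700) = 0.99030
Series ([0.98246] and [0.99030]): 0.98246 × 0.99030 = 0.973

0.973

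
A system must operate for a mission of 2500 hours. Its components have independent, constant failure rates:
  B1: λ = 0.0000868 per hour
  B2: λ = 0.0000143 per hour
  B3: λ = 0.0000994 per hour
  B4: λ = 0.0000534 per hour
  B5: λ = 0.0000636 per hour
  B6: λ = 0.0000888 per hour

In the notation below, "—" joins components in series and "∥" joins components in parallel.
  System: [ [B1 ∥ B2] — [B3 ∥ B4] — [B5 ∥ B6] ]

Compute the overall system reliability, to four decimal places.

R(B1) = exp(−0.0000868 × 2500) = 0.804930
R(B2) = exp(−0.0000143 × 2500) = 0.964881
R(B3) = exp(−0.0000994 × 2500) = 0.779970
R(B4) = exp(−0.0000534 × 2500) = 0.875027
R(B5) = exp(−0.0000636 × 2500) = 0.852996
R(B6) = exp(−0.0000888 × 2500) = 0.800915
Parallel (B1 and B2): 1 − (1 − 0.804930)(1 − 0.964881) = 0.993149
Parallel (B3 and B4): 1 − (1 − 0.779970)(1 − 0.875027) = 0.972502
Parallel (B5 and B6): 1 − (1 − 0.852996)(1 − 0.800915) = 0.970734
Series ([0.993149], [0.972502], and [0.970734]): 0.993149 × 0.972502 × 0.970734 = 0.9376

0.9376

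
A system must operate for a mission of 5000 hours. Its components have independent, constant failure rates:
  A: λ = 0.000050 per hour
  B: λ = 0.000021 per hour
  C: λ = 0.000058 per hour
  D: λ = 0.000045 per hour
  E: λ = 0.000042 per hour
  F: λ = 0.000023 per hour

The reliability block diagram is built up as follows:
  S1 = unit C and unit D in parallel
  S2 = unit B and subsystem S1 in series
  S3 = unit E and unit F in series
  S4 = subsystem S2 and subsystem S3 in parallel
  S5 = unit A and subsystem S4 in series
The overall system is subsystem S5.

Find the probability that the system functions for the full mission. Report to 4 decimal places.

0.7474

R(A) = exp(−0.000050 × 5000) = 0.778801
R(B) = exp(−0.000021 × 5000) = 0.900325
R(C) = exp(−0.000058 × 5000) = 0.748264
R(D) = exp(−0.000045 × 5000) = 0.798516
R(E) = exp(−0.000042 × 5000) = 0.810584
R(F) = exp(−0.000023 × 5000) = 0.891366
Parallel (C and D): 1 − (1 − 0.748264)(1 − 0.798516) = 0.949279
Series (B and [0.949279]): 0.900325 × 0.949279 = 0.854660
Series (E and F): 0.810584 × 0.891366 = 0.722527
Parallel ([0.854660] and [0.722527]): 1 − (1 − 0.854660)(1 − 0.722527) = 0.959672
Series (A and [0.959672]): 0.778801 × 0.959672 = 0.7474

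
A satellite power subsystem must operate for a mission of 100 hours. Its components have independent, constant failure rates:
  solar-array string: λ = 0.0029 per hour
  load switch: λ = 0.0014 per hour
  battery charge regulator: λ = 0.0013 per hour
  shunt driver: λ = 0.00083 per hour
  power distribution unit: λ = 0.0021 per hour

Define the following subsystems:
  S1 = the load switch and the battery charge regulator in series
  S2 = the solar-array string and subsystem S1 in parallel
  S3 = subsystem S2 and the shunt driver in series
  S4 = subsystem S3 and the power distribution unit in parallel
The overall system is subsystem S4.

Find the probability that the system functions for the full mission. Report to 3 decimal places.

R(solar-array string) = exp(−0.0029 × 100) = 0.74826
R(load switch) = exp(−0.0014 × 100) = 0.86936
R(battery charge regulator) = exp(−0.0013 × 100) = 0.87810
R(shunt driver) = exp(−0.00083 × 100) = 0.92035
R(power distribution unit) = exp(−0.0021 × 100) = 0.81058
Series (load switch and battery charge regulator): 0.86936 × 0.87810 = 0.76339
Parallel (solar-array string and [0.76339]): 1 − (1 − 0.74826)(1 − 0.76339) = 0.94044
Series ([0.94044] and shunt driver): 0.94044 × 0.92035 = 0.86553
Parallel ([0.86553] and power distribution unit): 1 − (1 − 0.86553)(1 − 0.81058) = 0.975

0.975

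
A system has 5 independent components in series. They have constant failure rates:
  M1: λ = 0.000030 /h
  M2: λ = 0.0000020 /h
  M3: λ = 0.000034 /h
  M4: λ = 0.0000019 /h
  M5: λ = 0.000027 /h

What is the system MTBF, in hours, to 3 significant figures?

Series of exponential components: λ_sys = Σ λ_i
λ_sys = 0.000030 + 0.0000020 + 0.000034 + 0.0000019 + 0.000027 = 9.4900e-05 /h
MTBF = 1 / λ_sys = 10500 h

10500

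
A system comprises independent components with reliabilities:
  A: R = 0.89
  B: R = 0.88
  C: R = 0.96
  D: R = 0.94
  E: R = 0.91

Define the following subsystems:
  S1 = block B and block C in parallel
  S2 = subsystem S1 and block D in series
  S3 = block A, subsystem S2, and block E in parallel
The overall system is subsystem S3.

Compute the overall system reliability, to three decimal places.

0.999

Parallel (B and C): 1 − (1 − 0.88000)(1 − 0.96000) = 0.99520
Series ([0.99520] and D): 0.99520 × 0.94000 = 0.93549
Parallel (A, [0.93549], and E): 1 − (1 − 0.89000)(1 − 0.93549)(1 − 0.91000) = 0.999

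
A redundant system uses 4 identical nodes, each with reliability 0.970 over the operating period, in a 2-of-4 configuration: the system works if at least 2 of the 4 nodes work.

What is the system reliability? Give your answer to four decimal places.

R = Σ_{i=2}^{4} C(4,i) p^i (1−p)^{4−i} with p = 0.970
C(4,2)·0.970^2·0.030^2 = 0.005081
C(4,3)·0.970^3·0.030^1 = 0.109521
C(4,4)·0.970^4·0.030^0 = 0.885293
Sum = 0.9999

0.9999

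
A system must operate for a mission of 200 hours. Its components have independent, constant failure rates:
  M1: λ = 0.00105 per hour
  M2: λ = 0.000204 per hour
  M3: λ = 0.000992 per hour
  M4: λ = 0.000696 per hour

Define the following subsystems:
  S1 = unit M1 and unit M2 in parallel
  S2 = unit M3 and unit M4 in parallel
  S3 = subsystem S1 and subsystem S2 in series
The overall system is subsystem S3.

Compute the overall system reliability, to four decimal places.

R(M1) = exp(−0.00105 × 200) = 0.810584
R(M2) = exp(−0.000204 × 200) = 0.960021
R(M3) = exp(−0.000992 × 200) = 0.820042
R(M4) = exp(−0.000696 × 200) = 0.870054
Parallel (M1 and M2): 1 − (1 − 0.810584)(1 − 0.960021) = 0.992427
Parallel (M3 and M4): 1 − (1 − 0.820042)(1 − 0.870054) = 0.976615
Series ([0.992427] and [0.976615]): 0.992427 × 0.976615 = 0.9692

0.9692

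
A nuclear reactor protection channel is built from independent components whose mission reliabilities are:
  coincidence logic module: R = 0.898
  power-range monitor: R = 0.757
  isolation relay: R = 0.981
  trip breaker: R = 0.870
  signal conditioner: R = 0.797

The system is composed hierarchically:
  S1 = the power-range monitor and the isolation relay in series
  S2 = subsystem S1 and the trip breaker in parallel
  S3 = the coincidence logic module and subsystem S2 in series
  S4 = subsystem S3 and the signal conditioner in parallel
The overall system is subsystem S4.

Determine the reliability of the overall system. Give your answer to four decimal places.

0.9732

Series (power-range monitor and isolation relay): 0.757000 × 0.981000 = 0.742617
Parallel ([0.742617] and trip breaker): 1 − (1 − 0.742617)(1 − 0.870000) = 0.966540
Series (coincidence logic module and [0.966540]): 0.898000 × 0.966540 = 0.867953
Parallel ([0.867953] and signal conditioner): 1 − (1 − 0.867953)(1 − 0.797000) = 0.9732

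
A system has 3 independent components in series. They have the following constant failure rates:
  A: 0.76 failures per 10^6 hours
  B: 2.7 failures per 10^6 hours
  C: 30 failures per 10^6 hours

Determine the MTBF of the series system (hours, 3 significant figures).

29900

Series of exponential components: λ_sys = Σ λ_i
λ_sys = 0.00000076 + 0.0000027 + 0.000030 = 3.3460e-05 /h
MTBF = 1 / λ_sys = 29900 h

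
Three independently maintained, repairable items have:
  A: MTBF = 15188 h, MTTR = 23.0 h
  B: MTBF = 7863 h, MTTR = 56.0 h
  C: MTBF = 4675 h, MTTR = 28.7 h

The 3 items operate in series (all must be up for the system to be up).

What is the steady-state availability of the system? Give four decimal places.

A(A) = MTBF/(MTBF+MTTR) = 15188/(15188+23.0) = 0.998488
A(B) = MTBF/(MTBF+MTTR) = 7863/(7863+56.0) = 0.992928
A(C) = MTBF/(MTBF+MTTR) = 4675/(4675+28.7) = 0.993898
Series availability: 0.998488 × 0.992928 × 0.993898 = 0.9854

0.9854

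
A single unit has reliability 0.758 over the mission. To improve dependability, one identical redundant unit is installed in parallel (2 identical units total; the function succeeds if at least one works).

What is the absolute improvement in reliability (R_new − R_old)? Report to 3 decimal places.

0.183

R_before = 0.758
R_after = 1 − (1 − 0.758)^2 = 0.941
ΔR = 0.941 − 0.758 = 0.183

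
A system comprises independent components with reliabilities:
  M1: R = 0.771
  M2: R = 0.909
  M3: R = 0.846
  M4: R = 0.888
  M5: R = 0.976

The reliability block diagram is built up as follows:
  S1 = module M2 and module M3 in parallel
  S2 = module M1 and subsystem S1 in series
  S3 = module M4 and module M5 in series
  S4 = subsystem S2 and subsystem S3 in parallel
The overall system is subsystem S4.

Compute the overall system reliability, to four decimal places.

Parallel (M2 and M3): 1 − (1 − 0.909000)(1 − 0.846000) = 0.985986
Series (M1 and [0.985986]): 0.771000 × 0.985986 = 0.760195
Series (M4 and M5): 0.888000 × 0.976000 = 0.866688
Parallel ([0.760195] and [0.866688]): 1 − (1 − 0.760195)(1 − 0.866688) = 0.9680

0.9680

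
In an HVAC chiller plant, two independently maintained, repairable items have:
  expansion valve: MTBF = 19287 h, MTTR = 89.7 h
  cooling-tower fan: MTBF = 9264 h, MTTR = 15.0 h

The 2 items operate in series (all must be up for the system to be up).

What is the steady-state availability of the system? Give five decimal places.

0.99376

A(expansion valve) = MTBF/(MTBF+MTTR) = 19287/(19287+89.7) = 0.995371
A(cooling-tower fan) = MTBF/(MTBF+MTTR) = 9264/(9264+15.0) = 0.998383
Series availability: 0.995371 × 0.998383 = 0.99376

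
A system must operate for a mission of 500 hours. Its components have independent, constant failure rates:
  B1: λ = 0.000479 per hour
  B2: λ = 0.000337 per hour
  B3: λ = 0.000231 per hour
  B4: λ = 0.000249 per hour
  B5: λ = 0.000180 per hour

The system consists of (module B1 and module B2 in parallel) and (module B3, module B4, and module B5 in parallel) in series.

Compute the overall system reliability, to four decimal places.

R(B1) = exp(−0.000479 × 500) = 0.787021
R(B2) = exp(−0.000337 × 500) = 0.844931
R(B3) = exp(−0.000231 × 500) = 0.890921
R(B4) = exp(−0.000249 × 500) = 0.882938
R(B5) = exp(−0.000180 × 500) = 0.913931
Parallel (B1 and B2): 1 − (1 − 0.787021)(1 − 0.844931) = 0.966974
Parallel (B3, B4, and B5): 1 − (1 − 0.890921)(1 − 0.882938)(1 − 0.913931) = 0.998901
Series ([0.966974] and [0.998901]): 0.966974 × 0.998901 = 0.9659

0.9659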